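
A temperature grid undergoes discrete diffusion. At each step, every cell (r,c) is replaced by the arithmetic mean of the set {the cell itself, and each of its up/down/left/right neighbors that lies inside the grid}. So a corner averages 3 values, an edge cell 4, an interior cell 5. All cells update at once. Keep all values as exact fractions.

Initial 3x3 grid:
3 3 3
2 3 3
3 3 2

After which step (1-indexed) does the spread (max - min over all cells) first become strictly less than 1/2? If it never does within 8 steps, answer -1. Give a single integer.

Step 1: max=3, min=8/3, spread=1/3
  -> spread < 1/2 first at step 1
Step 2: max=35/12, min=653/240, spread=47/240
Step 3: max=229/80, min=2939/1080, spread=61/432
Step 4: max=122767/43200, min=177763/64800, spread=511/5184
Step 5: max=7316149/2592000, min=10704911/3888000, spread=4309/62208
Step 6: max=145821901/51840000, min=644856367/233280000, spread=36295/746496
Step 7: max=26172750941/9331200000, min=38781356099/13996800000, spread=305773/8957952
Step 8: max=1567634070527/559872000000, min=2331326488603/839808000000, spread=2575951/107495424

Answer: 1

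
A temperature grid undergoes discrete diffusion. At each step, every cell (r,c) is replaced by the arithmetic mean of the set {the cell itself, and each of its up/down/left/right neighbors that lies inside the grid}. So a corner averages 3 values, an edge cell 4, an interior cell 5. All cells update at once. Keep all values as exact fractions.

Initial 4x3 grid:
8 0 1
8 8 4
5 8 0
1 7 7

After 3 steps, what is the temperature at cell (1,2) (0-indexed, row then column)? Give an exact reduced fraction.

Step 1: cell (1,2) = 13/4
Step 2: cell (1,2) = 229/60
Step 3: cell (1,2) = 7483/1800
Full grid after step 3:
  1417/270 21683/4800 7981/2160
  40307/7200 1229/250 7483/1800
  40007/7200 5191/1000 16991/3600
  5743/1080 8311/1600 10591/2160

Answer: 7483/1800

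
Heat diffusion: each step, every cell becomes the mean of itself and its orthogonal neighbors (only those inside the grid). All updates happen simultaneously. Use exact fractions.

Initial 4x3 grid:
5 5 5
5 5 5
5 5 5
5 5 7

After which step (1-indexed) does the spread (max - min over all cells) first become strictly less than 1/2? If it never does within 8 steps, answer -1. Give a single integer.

Step 1: max=17/3, min=5, spread=2/3
Step 2: max=50/9, min=5, spread=5/9
Step 3: max=581/108, min=5, spread=41/108
  -> spread < 1/2 first at step 3
Step 4: max=69017/12960, min=5, spread=4217/12960
Step 5: max=4097149/777600, min=18079/3600, spread=38417/155520
Step 6: max=244480211/46656000, min=362597/72000, spread=1903471/9331200
Step 7: max=14597789089/2799360000, min=10915759/2160000, spread=18038617/111974400
Step 8: max=873076182851/167961600000, min=984926759/194400000, spread=883978523/6718464000

Answer: 3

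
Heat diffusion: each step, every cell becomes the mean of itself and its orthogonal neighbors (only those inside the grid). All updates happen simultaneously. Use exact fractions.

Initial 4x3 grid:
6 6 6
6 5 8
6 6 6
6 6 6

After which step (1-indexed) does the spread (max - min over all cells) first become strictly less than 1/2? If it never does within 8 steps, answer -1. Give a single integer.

Step 1: max=20/3, min=23/4, spread=11/12
Step 2: max=1537/240, min=35/6, spread=137/240
Step 3: max=6761/1080, min=2839/480, spread=1493/4320
  -> spread < 1/2 first at step 3
Step 4: max=267407/43200, min=28631/4800, spread=152/675
Step 5: max=9565643/1555200, min=129493/21600, spread=242147/1555200
Step 6: max=238034417/38880000, min=12988409/2160000, spread=848611/7776000
Step 7: max=34199249207/5598720000, min=312369469/51840000, spread=92669311/1119744000
Step 8: max=2047508342053/335923200000, min=56332704673/9331200000, spread=781238953/13436928000

Answer: 3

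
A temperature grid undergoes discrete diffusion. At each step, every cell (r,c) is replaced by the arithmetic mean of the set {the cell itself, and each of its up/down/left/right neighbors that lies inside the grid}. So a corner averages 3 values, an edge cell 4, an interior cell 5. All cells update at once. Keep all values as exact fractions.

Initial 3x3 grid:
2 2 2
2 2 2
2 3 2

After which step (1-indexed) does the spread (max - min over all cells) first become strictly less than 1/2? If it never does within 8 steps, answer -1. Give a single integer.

Answer: 1

Derivation:
Step 1: max=7/3, min=2, spread=1/3
  -> spread < 1/2 first at step 1
Step 2: max=547/240, min=2, spread=67/240
Step 3: max=4757/2160, min=407/200, spread=1807/10800
Step 4: max=1885963/864000, min=11161/5400, spread=33401/288000
Step 5: max=16781933/7776000, min=1123391/540000, spread=3025513/38880000
Step 6: max=6685726867/3110400000, min=60355949/28800000, spread=53531/995328
Step 7: max=399280925849/186624000000, min=16343116051/7776000000, spread=450953/11943936
Step 8: max=23903783560603/11197440000000, min=1967248610519/933120000000, spread=3799043/143327232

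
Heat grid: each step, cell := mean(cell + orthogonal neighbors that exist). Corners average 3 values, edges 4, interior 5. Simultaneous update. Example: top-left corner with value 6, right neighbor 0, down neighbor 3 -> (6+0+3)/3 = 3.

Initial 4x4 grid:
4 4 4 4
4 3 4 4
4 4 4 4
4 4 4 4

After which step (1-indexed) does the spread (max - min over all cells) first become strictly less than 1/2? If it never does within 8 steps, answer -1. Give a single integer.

Step 1: max=4, min=15/4, spread=1/4
  -> spread < 1/2 first at step 1
Step 2: max=4, min=189/50, spread=11/50
Step 3: max=4, min=9233/2400, spread=367/2400
Step 4: max=2387/600, min=41629/10800, spread=1337/10800
Step 5: max=71531/18000, min=1254331/324000, spread=33227/324000
Step 6: max=427951/108000, min=37665673/9720000, spread=849917/9720000
Step 7: max=6411467/1620000, min=1132685653/291600000, spread=21378407/291600000
Step 8: max=1920311657/486000000, min=34025537629/8748000000, spread=540072197/8748000000

Answer: 1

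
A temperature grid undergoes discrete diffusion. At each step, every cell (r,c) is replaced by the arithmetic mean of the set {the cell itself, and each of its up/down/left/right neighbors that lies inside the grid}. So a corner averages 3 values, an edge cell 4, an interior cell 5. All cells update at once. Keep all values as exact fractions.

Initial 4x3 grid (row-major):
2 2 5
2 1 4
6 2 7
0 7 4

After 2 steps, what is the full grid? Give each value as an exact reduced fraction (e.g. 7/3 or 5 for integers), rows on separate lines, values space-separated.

Answer: 29/12 311/120 125/36
189/80 163/50 431/120
851/240 84/25 191/40
121/36 1091/240 9/2

Derivation:
After step 1:
  2 5/2 11/3
  11/4 11/5 17/4
  5/2 23/5 17/4
  13/3 13/4 6
After step 2:
  29/12 311/120 125/36
  189/80 163/50 431/120
  851/240 84/25 191/40
  121/36 1091/240 9/2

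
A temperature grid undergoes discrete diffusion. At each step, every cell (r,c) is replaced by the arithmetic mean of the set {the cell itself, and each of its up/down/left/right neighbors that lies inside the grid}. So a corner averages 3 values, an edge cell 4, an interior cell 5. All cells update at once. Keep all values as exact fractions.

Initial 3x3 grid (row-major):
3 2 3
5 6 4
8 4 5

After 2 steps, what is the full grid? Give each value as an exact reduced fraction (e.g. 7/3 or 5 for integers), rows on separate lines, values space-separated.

Answer: 37/9 421/120 11/3
187/40 469/100 481/120
203/36 399/80 175/36

Derivation:
After step 1:
  10/3 7/2 3
  11/2 21/5 9/2
  17/3 23/4 13/3
After step 2:
  37/9 421/120 11/3
  187/40 469/100 481/120
  203/36 399/80 175/36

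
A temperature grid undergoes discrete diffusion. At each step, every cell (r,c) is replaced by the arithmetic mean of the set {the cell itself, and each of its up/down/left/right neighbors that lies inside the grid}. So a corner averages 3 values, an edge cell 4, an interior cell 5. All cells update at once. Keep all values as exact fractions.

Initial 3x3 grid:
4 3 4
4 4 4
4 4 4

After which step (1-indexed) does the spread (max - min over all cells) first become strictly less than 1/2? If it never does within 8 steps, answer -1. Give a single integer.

Answer: 1

Derivation:
Step 1: max=4, min=11/3, spread=1/3
  -> spread < 1/2 first at step 1
Step 2: max=4, min=893/240, spread=67/240
Step 3: max=793/200, min=8203/2160, spread=1807/10800
Step 4: max=21239/5400, min=3298037/864000, spread=33401/288000
Step 5: max=2116609/540000, min=29874067/7776000, spread=3025513/38880000
Step 6: max=112444051/28800000, min=11976673133/3110400000, spread=53531/995328
Step 7: max=30312883949/7776000000, min=720463074151/186624000000, spread=450953/11943936
Step 8: max=3631471389481/933120000000, min=43280856439397/11197440000000, spread=3799043/143327232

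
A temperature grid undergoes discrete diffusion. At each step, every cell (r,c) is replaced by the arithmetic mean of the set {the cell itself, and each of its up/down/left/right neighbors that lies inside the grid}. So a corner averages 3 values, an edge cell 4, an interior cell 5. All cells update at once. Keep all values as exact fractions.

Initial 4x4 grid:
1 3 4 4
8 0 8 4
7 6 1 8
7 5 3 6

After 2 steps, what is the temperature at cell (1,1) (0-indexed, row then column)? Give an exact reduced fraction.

Step 1: cell (1,1) = 5
Step 2: cell (1,1) = 91/25
Full grid after step 2:
  10/3 63/16 283/80 59/12
  5 91/25 487/100 363/80
  317/60 21/4 209/50 1297/240
  223/36 287/60 149/30 85/18

Answer: 91/25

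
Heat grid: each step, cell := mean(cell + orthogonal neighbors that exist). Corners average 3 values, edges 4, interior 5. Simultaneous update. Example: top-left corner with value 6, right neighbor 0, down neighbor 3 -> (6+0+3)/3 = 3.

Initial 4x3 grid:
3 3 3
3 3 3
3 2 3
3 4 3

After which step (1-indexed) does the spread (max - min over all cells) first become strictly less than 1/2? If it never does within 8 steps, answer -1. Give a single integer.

Step 1: max=10/3, min=11/4, spread=7/12
Step 2: max=19/6, min=143/50, spread=23/75
  -> spread < 1/2 first at step 2
Step 3: max=1327/432, min=2909/1000, spread=8789/54000
Step 4: max=328583/108000, min=211877/72000, spread=4307/43200
Step 5: max=5867381/1944000, min=11801/4000, spread=26419/388800
Step 6: max=1170267443/388800000, min=28348981/9600000, spread=1770697/31104000
Step 7: max=10500633913/3499200000, min=2300298739/777600000, spread=11943167/279936000
Step 8: max=4195418093483/1399680000000, min=920843682149/311040000000, spread=825944381/22394880000

Answer: 2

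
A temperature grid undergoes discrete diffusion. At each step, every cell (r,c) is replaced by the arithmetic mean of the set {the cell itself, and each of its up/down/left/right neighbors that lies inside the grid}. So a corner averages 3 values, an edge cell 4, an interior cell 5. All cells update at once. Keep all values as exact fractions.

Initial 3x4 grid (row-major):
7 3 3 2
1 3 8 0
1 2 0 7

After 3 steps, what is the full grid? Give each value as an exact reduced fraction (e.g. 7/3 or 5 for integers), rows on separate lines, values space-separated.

After step 1:
  11/3 4 4 5/3
  3 17/5 14/5 17/4
  4/3 3/2 17/4 7/3
After step 2:
  32/9 113/30 187/60 119/36
  57/20 147/50 187/50 221/80
  35/18 629/240 653/240 65/18
After step 3:
  1831/540 12041/3600 1567/450 6613/2160
  1129/400 6367/2000 382/125 16103/4800
  5339/2160 18407/7200 22847/7200 1637/540

Answer: 1831/540 12041/3600 1567/450 6613/2160
1129/400 6367/2000 382/125 16103/4800
5339/2160 18407/7200 22847/7200 1637/540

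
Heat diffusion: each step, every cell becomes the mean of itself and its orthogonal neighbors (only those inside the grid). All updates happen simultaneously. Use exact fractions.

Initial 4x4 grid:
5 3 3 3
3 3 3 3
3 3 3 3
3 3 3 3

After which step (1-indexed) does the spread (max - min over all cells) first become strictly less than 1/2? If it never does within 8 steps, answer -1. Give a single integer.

Step 1: max=11/3, min=3, spread=2/3
Step 2: max=32/9, min=3, spread=5/9
Step 3: max=365/108, min=3, spread=41/108
  -> spread < 1/2 first at step 3
Step 4: max=10763/3240, min=3, spread=1043/3240
Step 5: max=317153/97200, min=3, spread=25553/97200
Step 6: max=9419459/2916000, min=27079/9000, spread=645863/2916000
Step 7: max=280081691/87480000, min=180971/60000, spread=16225973/87480000
Step 8: max=8350677983/2624400000, min=81701/27000, spread=409340783/2624400000

Answer: 3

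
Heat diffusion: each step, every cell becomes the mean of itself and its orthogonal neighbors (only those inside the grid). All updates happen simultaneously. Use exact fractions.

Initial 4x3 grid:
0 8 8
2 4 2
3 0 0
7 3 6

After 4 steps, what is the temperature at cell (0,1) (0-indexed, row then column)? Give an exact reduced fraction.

Answer: 826559/216000

Derivation:
Step 1: cell (0,1) = 5
Step 2: cell (0,1) = 263/60
Step 3: cell (0,1) = 14341/3600
Step 4: cell (0,1) = 826559/216000
Full grid after step 4:
  232037/64800 826559/216000 7117/1800
  717149/216000 615167/180000 128879/36000
  678629/216000 567767/180000 113209/36000
  209267/64800 169241/54000 8333/2700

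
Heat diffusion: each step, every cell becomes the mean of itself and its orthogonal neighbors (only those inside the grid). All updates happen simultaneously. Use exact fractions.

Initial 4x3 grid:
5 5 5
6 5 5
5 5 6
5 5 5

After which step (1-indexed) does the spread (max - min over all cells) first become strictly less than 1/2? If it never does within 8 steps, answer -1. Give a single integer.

Answer: 1

Derivation:
Step 1: max=16/3, min=5, spread=1/3
  -> spread < 1/2 first at step 1
Step 2: max=631/120, min=61/12, spread=7/40
Step 3: max=18727/3600, min=1847/360, spread=257/3600
Step 4: max=280217/54000, min=6181/1200, spread=259/6750
Step 5: max=8392739/1620000, min=52274/10125, spread=3211/180000
Step 6: max=62904197/12150000, min=50235881/9720000, spread=437383/48600000
Step 7: max=15091839067/2916000000, min=1005277043/194400000, spread=6341711/1458000000
Step 8: max=452683425439/87480000000, min=180997905211/34992000000, spread=125774941/58320000000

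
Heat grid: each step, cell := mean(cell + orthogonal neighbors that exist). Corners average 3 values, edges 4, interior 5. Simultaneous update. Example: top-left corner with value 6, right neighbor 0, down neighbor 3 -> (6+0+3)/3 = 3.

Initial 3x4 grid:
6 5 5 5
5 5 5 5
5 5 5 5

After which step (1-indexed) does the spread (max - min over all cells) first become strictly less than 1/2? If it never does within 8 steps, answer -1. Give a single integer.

Step 1: max=16/3, min=5, spread=1/3
  -> spread < 1/2 first at step 1
Step 2: max=95/18, min=5, spread=5/18
Step 3: max=1121/216, min=5, spread=41/216
Step 4: max=133817/25920, min=5, spread=4217/25920
Step 5: max=7985149/1555200, min=36079/7200, spread=38417/311040
Step 6: max=477760211/93312000, min=722597/144000, spread=1903471/18662400
Step 7: max=28594589089/5598720000, min=21715759/4320000, spread=18038617/223948800
Step 8: max=1712884182851/335923200000, min=1956926759/388800000, spread=883978523/13436928000

Answer: 1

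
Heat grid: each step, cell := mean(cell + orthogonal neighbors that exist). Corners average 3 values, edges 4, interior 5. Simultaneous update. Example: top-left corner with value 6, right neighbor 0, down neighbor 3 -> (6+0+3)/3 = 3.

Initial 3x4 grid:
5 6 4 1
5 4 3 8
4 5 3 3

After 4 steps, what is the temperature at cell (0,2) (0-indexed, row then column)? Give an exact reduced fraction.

Step 1: cell (0,2) = 7/2
Step 2: cell (0,2) = 1019/240
Step 3: cell (0,2) = 5977/1440
Step 4: cell (0,2) = 183847/43200
Full grid after step 4:
  29963/6480 192091/43200 183847/43200 106271/25920
  43633/9600 4407/1000 99983/24000 237571/57600
  57731/12960 92833/21600 90211/21600 105541/25920

Answer: 183847/43200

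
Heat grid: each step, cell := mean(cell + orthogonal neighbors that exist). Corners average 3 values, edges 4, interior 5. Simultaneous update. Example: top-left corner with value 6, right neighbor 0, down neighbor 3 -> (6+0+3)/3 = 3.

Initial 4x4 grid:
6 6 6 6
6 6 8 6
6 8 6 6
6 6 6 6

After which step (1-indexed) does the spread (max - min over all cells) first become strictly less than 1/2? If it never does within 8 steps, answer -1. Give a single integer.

Answer: 3

Derivation:
Step 1: max=34/5, min=6, spread=4/5
Step 2: max=33/5, min=6, spread=3/5
Step 3: max=3217/500, min=373/60, spread=163/750
  -> spread < 1/2 first at step 3
Step 4: max=95843/15000, min=11191/1800, spread=3877/22500
Step 5: max=951227/150000, min=339061/54000, spread=42259/675000
Step 6: max=17100979/2700000, min=407059/64800, spread=210281/4050000
Step 7: max=245711329/38880000, min=306178213/48600000, spread=3843793/194400000
Step 8: max=76770264623/12150000000, min=9188265451/1458000000, spread=302078797/18225000000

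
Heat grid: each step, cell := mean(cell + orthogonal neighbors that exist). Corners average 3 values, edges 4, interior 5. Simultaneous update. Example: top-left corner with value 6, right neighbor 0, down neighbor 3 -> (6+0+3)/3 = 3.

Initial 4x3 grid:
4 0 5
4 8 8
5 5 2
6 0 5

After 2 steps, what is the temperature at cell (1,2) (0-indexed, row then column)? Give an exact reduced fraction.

Step 1: cell (1,2) = 23/4
Step 2: cell (1,2) = 241/48
Full grid after step 2:
  73/18 65/16 43/9
  215/48 97/20 241/48
  215/48 23/5 205/48
  38/9 7/2 34/9

Answer: 241/48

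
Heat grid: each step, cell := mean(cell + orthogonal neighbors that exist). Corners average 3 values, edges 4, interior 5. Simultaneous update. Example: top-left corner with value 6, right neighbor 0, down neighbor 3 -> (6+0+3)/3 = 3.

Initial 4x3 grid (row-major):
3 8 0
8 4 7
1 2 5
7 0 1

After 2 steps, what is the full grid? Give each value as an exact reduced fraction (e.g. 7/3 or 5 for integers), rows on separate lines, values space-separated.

Answer: 169/36 1253/240 17/4
619/120 399/100 371/80
407/120 379/100 243/80
29/9 287/120 11/4

Derivation:
After step 1:
  19/3 15/4 5
  4 29/5 4
  9/2 12/5 15/4
  8/3 5/2 2
After step 2:
  169/36 1253/240 17/4
  619/120 399/100 371/80
  407/120 379/100 243/80
  29/9 287/120 11/4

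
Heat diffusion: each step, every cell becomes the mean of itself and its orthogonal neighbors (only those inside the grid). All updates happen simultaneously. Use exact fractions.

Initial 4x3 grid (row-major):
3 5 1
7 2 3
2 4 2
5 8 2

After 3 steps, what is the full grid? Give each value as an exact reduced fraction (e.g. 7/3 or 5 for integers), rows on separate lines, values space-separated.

Answer: 943/240 15937/4800 1117/360
1541/400 3639/1000 7121/2400
429/100 3749/1000 8321/2400
353/80 20257/4800 1351/360

Derivation:
After step 1:
  5 11/4 3
  7/2 21/5 2
  9/2 18/5 11/4
  5 19/4 4
After step 2:
  15/4 299/80 31/12
  43/10 321/100 239/80
  83/20 99/25 247/80
  19/4 347/80 23/6
After step 3:
  943/240 15937/4800 1117/360
  1541/400 3639/1000 7121/2400
  429/100 3749/1000 8321/2400
  353/80 20257/4800 1351/360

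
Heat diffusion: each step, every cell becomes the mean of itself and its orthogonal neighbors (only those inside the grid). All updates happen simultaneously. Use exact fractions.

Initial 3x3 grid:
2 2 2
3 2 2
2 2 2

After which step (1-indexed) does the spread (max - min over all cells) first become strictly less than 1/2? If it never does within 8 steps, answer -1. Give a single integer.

Step 1: max=7/3, min=2, spread=1/3
  -> spread < 1/2 first at step 1
Step 2: max=547/240, min=2, spread=67/240
Step 3: max=4757/2160, min=407/200, spread=1807/10800
Step 4: max=1885963/864000, min=11161/5400, spread=33401/288000
Step 5: max=16781933/7776000, min=1123391/540000, spread=3025513/38880000
Step 6: max=6685726867/3110400000, min=60355949/28800000, spread=53531/995328
Step 7: max=399280925849/186624000000, min=16343116051/7776000000, spread=450953/11943936
Step 8: max=23903783560603/11197440000000, min=1967248610519/933120000000, spread=3799043/143327232

Answer: 1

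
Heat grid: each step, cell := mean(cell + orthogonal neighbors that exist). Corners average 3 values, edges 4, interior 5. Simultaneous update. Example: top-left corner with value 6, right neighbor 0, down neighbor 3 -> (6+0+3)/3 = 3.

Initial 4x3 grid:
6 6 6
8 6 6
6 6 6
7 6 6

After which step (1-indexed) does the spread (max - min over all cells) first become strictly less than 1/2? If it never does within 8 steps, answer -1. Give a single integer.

Step 1: max=27/4, min=6, spread=3/4
Step 2: max=1579/240, min=6, spread=139/240
Step 3: max=46259/7200, min=607/100, spread=511/1440
  -> spread < 1/2 first at step 3
Step 4: max=1377193/216000, min=220163/36000, spread=11243/43200
Step 5: max=40975691/6480000, min=13297997/2160000, spread=10817/64800
Step 6: max=306384943/48600000, min=400244249/64800000, spread=992281/7776000
Step 7: max=10990737607/1749600000, min=19273894493/3110400000, spread=95470051/1119744000
Step 8: max=548660801129/87480000000, min=160885073191/25920000000, spread=363115463/5598720000

Answer: 3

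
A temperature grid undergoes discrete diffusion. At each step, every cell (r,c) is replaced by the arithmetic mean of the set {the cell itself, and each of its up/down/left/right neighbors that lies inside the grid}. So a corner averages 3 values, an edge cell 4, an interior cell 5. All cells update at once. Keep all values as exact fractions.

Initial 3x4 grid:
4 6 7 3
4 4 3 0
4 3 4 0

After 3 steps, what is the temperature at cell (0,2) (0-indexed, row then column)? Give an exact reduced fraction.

Answer: 3457/900

Derivation:
Step 1: cell (0,2) = 19/4
Step 2: cell (0,2) = 127/30
Step 3: cell (0,2) = 3457/900
Full grid after step 3:
  241/54 15893/3600 3457/900 3553/1080
  14983/3600 23543/6000 20233/6000 19231/7200
  1637/432 25561/7200 20381/7200 5051/2160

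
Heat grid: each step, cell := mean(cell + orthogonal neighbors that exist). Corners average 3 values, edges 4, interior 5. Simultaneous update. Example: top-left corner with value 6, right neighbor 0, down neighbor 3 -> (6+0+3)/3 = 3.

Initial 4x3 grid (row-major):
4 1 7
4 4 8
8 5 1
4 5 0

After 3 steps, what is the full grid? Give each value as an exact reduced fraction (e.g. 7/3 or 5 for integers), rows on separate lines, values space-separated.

Answer: 3023/720 3161/720 4867/1080
2177/480 5281/1200 797/180
1339/288 5207/1200 187/48
9991/2160 5759/1440 643/180

Derivation:
After step 1:
  3 4 16/3
  5 22/5 5
  21/4 23/5 7/2
  17/3 7/2 2
After step 2:
  4 251/60 43/9
  353/80 23/5 547/120
  1231/240 17/4 151/40
  173/36 473/120 3
After step 3:
  3023/720 3161/720 4867/1080
  2177/480 5281/1200 797/180
  1339/288 5207/1200 187/48
  9991/2160 5759/1440 643/180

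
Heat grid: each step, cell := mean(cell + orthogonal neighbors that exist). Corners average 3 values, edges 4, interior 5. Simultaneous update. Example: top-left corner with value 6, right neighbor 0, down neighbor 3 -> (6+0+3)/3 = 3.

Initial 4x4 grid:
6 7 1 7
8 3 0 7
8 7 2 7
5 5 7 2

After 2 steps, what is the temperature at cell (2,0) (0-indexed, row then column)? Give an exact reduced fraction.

Answer: 97/16

Derivation:
Step 1: cell (2,0) = 7
Step 2: cell (2,0) = 97/16
Full grid after step 2:
  35/6 5 39/10 14/3
  101/16 231/50 106/25 347/80
  97/16 138/25 207/50 1181/240
  19/3 21/4 299/60 83/18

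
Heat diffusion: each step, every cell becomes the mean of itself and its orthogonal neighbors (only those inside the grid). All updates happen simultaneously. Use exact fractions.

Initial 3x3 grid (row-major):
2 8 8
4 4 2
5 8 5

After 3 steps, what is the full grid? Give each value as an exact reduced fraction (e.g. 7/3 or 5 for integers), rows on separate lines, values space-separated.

After step 1:
  14/3 11/2 6
  15/4 26/5 19/4
  17/3 11/2 5
After step 2:
  167/36 641/120 65/12
  1157/240 247/50 419/80
  179/36 641/120 61/12
After step 3:
  10657/2160 36607/7200 3839/720
  69739/14400 15409/3000 8271/1600
  10897/2160 36607/7200 1253/240

Answer: 10657/2160 36607/7200 3839/720
69739/14400 15409/3000 8271/1600
10897/2160 36607/7200 1253/240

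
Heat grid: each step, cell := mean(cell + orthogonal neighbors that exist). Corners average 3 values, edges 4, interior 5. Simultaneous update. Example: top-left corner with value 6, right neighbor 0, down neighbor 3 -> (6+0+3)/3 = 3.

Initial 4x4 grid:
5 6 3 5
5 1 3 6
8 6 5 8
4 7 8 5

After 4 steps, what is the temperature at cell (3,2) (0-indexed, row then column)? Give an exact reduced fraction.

Answer: 36049/6000

Derivation:
Step 1: cell (3,2) = 25/4
Step 2: cell (3,2) = 51/8
Step 3: cell (3,2) = 243/40
Step 4: cell (3,2) = 36049/6000
Full grid after step 4:
  150091/32400 494143/108000 97999/21600 153809/32400
  268499/54000 433963/90000 89161/18000 545/108
  293267/54000 246413/45000 41297/7500 25673/4500
  23591/4050 315707/54000 36049/6000 6521/1080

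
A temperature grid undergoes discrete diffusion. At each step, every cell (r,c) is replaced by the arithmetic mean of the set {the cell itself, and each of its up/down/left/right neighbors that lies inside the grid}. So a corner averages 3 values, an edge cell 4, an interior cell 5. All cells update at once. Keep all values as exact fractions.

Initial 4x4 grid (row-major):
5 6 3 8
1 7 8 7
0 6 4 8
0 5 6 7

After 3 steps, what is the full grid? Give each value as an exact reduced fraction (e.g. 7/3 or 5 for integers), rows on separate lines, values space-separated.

Answer: 1571/360 3019/600 3619/600 4561/720
4633/1200 197/40 11711/2000 15871/2400
12107/3600 26137/6000 1463/250 15287/2400
6679/2160 30199/7200 4359/800 571/90

Derivation:
After step 1:
  4 21/4 25/4 6
  13/4 28/5 29/5 31/4
  7/4 22/5 32/5 13/2
  5/3 17/4 11/2 7
After step 2:
  25/6 211/40 233/40 20/3
  73/20 243/50 159/25 521/80
  83/30 112/25 143/25 553/80
  23/9 949/240 463/80 19/3
After step 3:
  1571/360 3019/600 3619/600 4561/720
  4633/1200 197/40 11711/2000 15871/2400
  12107/3600 26137/6000 1463/250 15287/2400
  6679/2160 30199/7200 4359/800 571/90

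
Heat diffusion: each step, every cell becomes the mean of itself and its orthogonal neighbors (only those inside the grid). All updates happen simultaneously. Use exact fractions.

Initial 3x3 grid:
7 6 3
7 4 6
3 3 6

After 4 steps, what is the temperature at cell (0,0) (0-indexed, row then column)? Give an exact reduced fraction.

Step 1: cell (0,0) = 20/3
Step 2: cell (0,0) = 203/36
Step 3: cell (0,0) = 11857/2160
Step 4: cell (0,0) = 682439/129600
Full grid after step 4:
  682439/129600 17623/3375 72821/14400
  1474621/288000 149063/30000 473957/96000
  629839/129600 520561/108000 68221/14400

Answer: 682439/129600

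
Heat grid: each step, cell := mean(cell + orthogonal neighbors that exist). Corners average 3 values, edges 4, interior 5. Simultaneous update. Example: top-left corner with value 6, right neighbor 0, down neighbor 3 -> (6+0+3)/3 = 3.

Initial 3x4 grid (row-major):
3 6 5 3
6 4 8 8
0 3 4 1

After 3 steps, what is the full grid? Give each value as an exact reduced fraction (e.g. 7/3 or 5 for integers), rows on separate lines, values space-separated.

Answer: 1081/240 1423/300 18721/3600 1411/270
6301/1600 2253/500 28921/6000 17981/3600
73/20 9209/2400 31667/7200 9923/2160

Derivation:
After step 1:
  5 9/2 11/2 16/3
  13/4 27/5 29/5 5
  3 11/4 4 13/3
After step 2:
  17/4 51/10 317/60 95/18
  333/80 217/50 257/50 307/60
  3 303/80 1013/240 40/9
After step 3:
  1081/240 1423/300 18721/3600 1411/270
  6301/1600 2253/500 28921/6000 17981/3600
  73/20 9209/2400 31667/7200 9923/2160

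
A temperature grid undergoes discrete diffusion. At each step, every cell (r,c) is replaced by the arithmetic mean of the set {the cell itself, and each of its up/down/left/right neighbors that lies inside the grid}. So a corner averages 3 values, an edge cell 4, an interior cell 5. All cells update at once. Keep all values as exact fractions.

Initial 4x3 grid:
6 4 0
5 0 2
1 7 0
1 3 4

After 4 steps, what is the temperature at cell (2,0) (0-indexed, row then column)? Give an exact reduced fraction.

Step 1: cell (2,0) = 7/2
Step 2: cell (2,0) = 311/120
Step 3: cell (2,0) = 11339/3600
Step 4: cell (2,0) = 308993/108000
Full grid after step 4:
  2473/800 419219/144000 1628/675
  114521/36000 5033/1875 20463/8000
  308993/108000 344587/120000 535361/216000
  379781/129600 774143/288000 354631/129600

Answer: 308993/108000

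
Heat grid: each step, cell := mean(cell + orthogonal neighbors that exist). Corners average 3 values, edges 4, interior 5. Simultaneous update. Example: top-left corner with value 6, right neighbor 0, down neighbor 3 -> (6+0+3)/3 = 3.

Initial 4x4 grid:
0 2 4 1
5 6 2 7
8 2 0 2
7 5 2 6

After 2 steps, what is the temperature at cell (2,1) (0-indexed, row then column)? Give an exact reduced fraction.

Answer: 187/50

Derivation:
Step 1: cell (2,1) = 21/5
Step 2: cell (2,1) = 187/50
Full grid after step 2:
  121/36 659/240 261/80 37/12
  959/240 383/100 281/100 291/80
  1267/240 187/50 83/25 701/240
  97/18 1087/240 731/240 31/9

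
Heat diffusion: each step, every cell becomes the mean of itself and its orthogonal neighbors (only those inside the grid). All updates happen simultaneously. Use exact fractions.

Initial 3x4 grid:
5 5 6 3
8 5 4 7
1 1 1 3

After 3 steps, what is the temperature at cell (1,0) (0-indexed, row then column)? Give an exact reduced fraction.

Answer: 63379/14400

Derivation:
Step 1: cell (1,0) = 19/4
Step 2: cell (1,0) = 1121/240
Step 3: cell (1,0) = 63379/14400
Full grid after step 3:
  1811/360 11749/2400 33737/7200 1267/270
  63379/14400 25301/6000 8317/2000 19903/4800
  997/270 24797/7200 24487/7200 3953/1080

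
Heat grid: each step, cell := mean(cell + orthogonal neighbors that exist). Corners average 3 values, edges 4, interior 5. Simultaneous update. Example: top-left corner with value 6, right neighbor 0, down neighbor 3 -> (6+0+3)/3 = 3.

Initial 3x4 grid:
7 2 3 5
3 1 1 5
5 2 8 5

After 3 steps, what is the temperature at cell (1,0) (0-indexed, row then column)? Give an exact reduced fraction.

Answer: 12727/3600

Derivation:
Step 1: cell (1,0) = 4
Step 2: cell (1,0) = 197/60
Step 3: cell (1,0) = 12727/3600
Full grid after step 3:
  599/180 2027/600 6011/1800 2099/540
  12727/3600 4823/1500 2839/750 14467/3600
  931/270 832/225 779/200 271/60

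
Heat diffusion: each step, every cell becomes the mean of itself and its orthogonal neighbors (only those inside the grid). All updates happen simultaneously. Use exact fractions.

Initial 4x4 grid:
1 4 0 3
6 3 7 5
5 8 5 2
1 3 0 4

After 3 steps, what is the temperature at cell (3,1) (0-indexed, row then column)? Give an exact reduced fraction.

Step 1: cell (3,1) = 3
Step 2: cell (3,1) = 69/20
Step 3: cell (3,1) = 4433/1200
Full grid after step 3:
  8161/2160 782/225 131/36 1475/432
  28459/7200 25363/6000 23029/6000 5477/1440
  10121/2400 8087/2000 1577/400 8659/2400
  2701/720 4433/1200 1359/400 781/240

Answer: 4433/1200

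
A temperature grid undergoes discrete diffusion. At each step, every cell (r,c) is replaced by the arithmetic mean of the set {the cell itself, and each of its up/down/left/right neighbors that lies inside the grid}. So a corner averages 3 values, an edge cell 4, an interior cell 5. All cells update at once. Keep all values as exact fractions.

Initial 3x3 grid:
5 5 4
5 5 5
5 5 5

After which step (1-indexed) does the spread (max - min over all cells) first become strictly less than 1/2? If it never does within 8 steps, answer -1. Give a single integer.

Step 1: max=5, min=14/3, spread=1/3
  -> spread < 1/2 first at step 1
Step 2: max=5, min=85/18, spread=5/18
Step 3: max=5, min=1039/216, spread=41/216
Step 4: max=1789/360, min=62669/12960, spread=347/2592
Step 5: max=17843/3600, min=3781063/777600, spread=2921/31104
Step 6: max=2134517/432000, min=227451461/46656000, spread=24611/373248
Step 7: max=47943259/9720000, min=13678077967/2799360000, spread=207329/4478976
Step 8: max=2553198401/518400000, min=821778047549/167961600000, spread=1746635/53747712

Answer: 1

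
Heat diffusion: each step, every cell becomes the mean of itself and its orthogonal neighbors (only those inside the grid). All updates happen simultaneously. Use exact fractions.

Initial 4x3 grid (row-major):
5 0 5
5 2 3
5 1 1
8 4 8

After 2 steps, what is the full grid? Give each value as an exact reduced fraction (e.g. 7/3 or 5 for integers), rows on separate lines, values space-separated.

Answer: 127/36 14/5 101/36
109/30 74/25 163/60
259/60 361/100 97/30
47/9 357/80 77/18

Derivation:
After step 1:
  10/3 3 8/3
  17/4 11/5 11/4
  19/4 13/5 13/4
  17/3 21/4 13/3
After step 2:
  127/36 14/5 101/36
  109/30 74/25 163/60
  259/60 361/100 97/30
  47/9 357/80 77/18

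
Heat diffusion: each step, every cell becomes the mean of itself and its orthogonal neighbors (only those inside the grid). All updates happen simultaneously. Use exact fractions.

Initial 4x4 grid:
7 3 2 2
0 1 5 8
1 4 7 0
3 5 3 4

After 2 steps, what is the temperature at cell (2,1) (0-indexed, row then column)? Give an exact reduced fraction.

Answer: 63/20

Derivation:
Step 1: cell (2,1) = 18/5
Step 2: cell (2,1) = 63/20
Full grid after step 2:
  53/18 731/240 297/80 43/12
  611/240 163/50 71/20 171/40
  217/80 63/20 43/10 439/120
  35/12 151/40 439/120 71/18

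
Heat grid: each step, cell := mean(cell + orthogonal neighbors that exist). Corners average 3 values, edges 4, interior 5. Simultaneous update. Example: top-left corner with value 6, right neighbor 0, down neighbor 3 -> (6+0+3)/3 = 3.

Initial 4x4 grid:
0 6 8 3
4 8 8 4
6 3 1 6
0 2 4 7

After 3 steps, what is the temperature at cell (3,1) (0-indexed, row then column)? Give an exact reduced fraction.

Step 1: cell (3,1) = 9/4
Step 2: cell (3,1) = 149/48
Step 3: cell (3,1) = 24697/7200
Full grid after step 3:
  4999/1080 36761/7200 2623/480 217/40
  31301/7200 14401/3000 5167/1000 2531/480
  26077/7200 97/24 13673/3000 34357/7200
  679/216 24697/7200 28897/7200 4847/1080

Answer: 24697/7200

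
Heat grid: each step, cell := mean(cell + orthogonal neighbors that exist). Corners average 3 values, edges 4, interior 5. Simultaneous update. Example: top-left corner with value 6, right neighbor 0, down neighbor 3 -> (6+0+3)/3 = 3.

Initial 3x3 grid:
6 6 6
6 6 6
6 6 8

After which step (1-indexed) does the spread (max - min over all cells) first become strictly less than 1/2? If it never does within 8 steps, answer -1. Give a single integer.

Answer: 3

Derivation:
Step 1: max=20/3, min=6, spread=2/3
Step 2: max=59/9, min=6, spread=5/9
Step 3: max=689/108, min=6, spread=41/108
  -> spread < 1/2 first at step 3
Step 4: max=41011/6480, min=1091/180, spread=347/1296
Step 5: max=2439737/388800, min=10957/1800, spread=2921/15552
Step 6: max=145796539/23328000, min=1321483/216000, spread=24611/186624
Step 7: max=8716802033/1399680000, min=29816741/4860000, spread=207329/2239488
Step 8: max=521914752451/83980800000, min=1594001599/259200000, spread=1746635/26873856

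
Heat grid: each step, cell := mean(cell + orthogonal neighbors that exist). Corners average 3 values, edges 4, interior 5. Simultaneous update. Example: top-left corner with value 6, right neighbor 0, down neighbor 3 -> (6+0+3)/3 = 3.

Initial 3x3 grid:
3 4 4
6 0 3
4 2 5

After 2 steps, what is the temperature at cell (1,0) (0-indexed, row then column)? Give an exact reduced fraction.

Answer: 175/48

Derivation:
Step 1: cell (1,0) = 13/4
Step 2: cell (1,0) = 175/48
Full grid after step 2:
  31/9 55/16 113/36
  175/48 59/20 13/4
  10/3 157/48 109/36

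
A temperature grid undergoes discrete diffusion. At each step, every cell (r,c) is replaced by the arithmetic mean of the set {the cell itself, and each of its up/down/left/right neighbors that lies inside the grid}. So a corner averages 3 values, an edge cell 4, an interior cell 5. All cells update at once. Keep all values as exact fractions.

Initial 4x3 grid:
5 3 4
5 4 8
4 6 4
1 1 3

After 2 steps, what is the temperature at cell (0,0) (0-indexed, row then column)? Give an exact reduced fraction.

Step 1: cell (0,0) = 13/3
Step 2: cell (0,0) = 77/18
Full grid after step 2:
  77/18 139/30 14/3
  541/120 9/2 409/80
  143/40 21/5 1003/240
  35/12 673/240 32/9

Answer: 77/18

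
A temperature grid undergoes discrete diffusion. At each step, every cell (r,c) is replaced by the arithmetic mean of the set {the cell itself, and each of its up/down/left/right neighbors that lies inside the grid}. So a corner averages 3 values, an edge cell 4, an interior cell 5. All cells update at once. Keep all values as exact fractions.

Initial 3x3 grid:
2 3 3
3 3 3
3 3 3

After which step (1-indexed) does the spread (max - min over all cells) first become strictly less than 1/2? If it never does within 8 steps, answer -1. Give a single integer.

Step 1: max=3, min=8/3, spread=1/3
  -> spread < 1/2 first at step 1
Step 2: max=3, min=49/18, spread=5/18
Step 3: max=3, min=607/216, spread=41/216
Step 4: max=1069/360, min=36749/12960, spread=347/2592
Step 5: max=10643/3600, min=2225863/777600, spread=2921/31104
Step 6: max=1270517/432000, min=134139461/46656000, spread=24611/373248
Step 7: max=28503259/9720000, min=8079357967/2799360000, spread=207329/4478976
Step 8: max=1516398401/518400000, min=485854847549/167961600000, spread=1746635/53747712

Answer: 1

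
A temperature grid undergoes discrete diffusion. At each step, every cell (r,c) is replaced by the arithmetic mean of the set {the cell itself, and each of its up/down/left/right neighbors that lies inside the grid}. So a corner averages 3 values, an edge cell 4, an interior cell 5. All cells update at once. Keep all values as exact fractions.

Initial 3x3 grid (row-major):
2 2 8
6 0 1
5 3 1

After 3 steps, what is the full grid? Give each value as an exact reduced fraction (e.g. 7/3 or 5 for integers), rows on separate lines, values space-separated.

Answer: 6989/2160 1203/400 3137/1080
15211/4800 4349/1500 18779/7200
3437/1080 39433/14400 5359/2160

Derivation:
After step 1:
  10/3 3 11/3
  13/4 12/5 5/2
  14/3 9/4 5/3
After step 2:
  115/36 31/10 55/18
  273/80 67/25 307/120
  61/18 659/240 77/36
After step 3:
  6989/2160 1203/400 3137/1080
  15211/4800 4349/1500 18779/7200
  3437/1080 39433/14400 5359/2160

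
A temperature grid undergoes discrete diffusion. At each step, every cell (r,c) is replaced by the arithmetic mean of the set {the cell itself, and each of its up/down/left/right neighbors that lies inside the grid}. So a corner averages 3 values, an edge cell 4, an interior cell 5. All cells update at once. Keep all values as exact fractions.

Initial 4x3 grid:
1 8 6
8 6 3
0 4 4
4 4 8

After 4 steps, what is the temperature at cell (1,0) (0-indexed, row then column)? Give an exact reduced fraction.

Step 1: cell (1,0) = 15/4
Step 2: cell (1,0) = 1153/240
Step 3: cell (1,0) = 32089/7200
Step 4: cell (1,0) = 1011973/216000
Full grid after step 4:
  632333/129600 4431047/864000 663683/129600
  1011973/216000 1710103/360000 271837/54000
  908053/216000 91171/20000 126241/27000
  269539/64800 309091/72000 75041/16200

Answer: 1011973/216000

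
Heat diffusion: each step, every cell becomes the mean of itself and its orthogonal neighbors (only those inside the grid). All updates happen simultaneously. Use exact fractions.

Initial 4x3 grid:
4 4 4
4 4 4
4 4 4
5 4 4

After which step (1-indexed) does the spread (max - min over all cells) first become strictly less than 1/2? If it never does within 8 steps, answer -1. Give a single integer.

Step 1: max=13/3, min=4, spread=1/3
  -> spread < 1/2 first at step 1
Step 2: max=77/18, min=4, spread=5/18
Step 3: max=905/216, min=4, spread=41/216
Step 4: max=107897/25920, min=4, spread=4217/25920
Step 5: max=6429949/1555200, min=28879/7200, spread=38417/311040
Step 6: max=384448211/93312000, min=578597/144000, spread=1903471/18662400
Step 7: max=22995869089/5598720000, min=17395759/4320000, spread=18038617/223948800
Step 8: max=1376960982851/335923200000, min=1568126759/388800000, spread=883978523/13436928000

Answer: 1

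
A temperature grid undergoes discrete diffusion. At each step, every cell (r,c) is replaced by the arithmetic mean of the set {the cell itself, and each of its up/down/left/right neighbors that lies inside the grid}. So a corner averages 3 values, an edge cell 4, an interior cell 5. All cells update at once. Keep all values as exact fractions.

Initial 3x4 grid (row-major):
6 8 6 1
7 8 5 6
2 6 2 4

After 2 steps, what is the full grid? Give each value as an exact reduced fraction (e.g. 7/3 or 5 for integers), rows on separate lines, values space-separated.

Answer: 79/12 129/20 163/30 40/9
491/80 589/100 509/100 133/30
61/12 411/80 363/80 49/12

Derivation:
After step 1:
  7 7 5 13/3
  23/4 34/5 27/5 4
  5 9/2 17/4 4
After step 2:
  79/12 129/20 163/30 40/9
  491/80 589/100 509/100 133/30
  61/12 411/80 363/80 49/12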